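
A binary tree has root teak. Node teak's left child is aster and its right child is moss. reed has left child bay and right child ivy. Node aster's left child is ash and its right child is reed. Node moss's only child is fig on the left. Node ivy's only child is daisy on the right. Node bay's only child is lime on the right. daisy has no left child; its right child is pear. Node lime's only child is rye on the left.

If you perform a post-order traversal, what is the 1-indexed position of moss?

Post-order visits the left subtree, then the right subtree, then the node.
At teak: go left to aster.
  At aster: go left to ash.
    ash is a leaf — visit ash.
  At aster: go right to reed.
    At reed: go left to bay.
      At bay: no left child.
      At bay: go right to lime.
        At lime: go left to rye.
          rye is a leaf — visit rye.
        At lime: no right child.
        Visit lime.
      Visit bay.
    At reed: go right to ivy.
      At ivy: no left child.
      At ivy: go right to daisy.
        At daisy: no left child.
        At daisy: go right to pear.
          pear is a leaf — visit pear.
        Visit daisy.
      Visit ivy.
    Visit reed.
  Visit aster.
At teak: go right to moss.
  At moss: go left to fig.
    fig is a leaf — visit fig.
  At moss: no right child.
  Visit moss.
Visit teak.
Full post-order sequence: ash, rye, lime, bay, pear, daisy, ivy, reed, aster, fig, moss, teak.

11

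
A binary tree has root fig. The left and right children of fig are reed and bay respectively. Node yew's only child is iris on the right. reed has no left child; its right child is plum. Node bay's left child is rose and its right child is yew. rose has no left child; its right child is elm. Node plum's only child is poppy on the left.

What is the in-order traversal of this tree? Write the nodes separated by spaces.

In-order visits the left subtree, then the node, then the right subtree.
At fig: go left to reed.
  At reed: no left child.
  Visit reed.
  At reed: go right to plum.
    At plum: go left to poppy.
      poppy is a leaf — visit poppy.
    Visit plum.
    At plum: no right child.
Visit fig.
At fig: go right to bay.
  At bay: go left to rose.
    At rose: no left child.
    Visit rose.
    At rose: go right to elm.
      elm is a leaf — visit elm.
  Visit bay.
  At bay: go right to yew.
    At yew: no left child.
    Visit yew.
    At yew: go right to iris.
      iris is a leaf — visit iris.

reed poppy plum fig rose elm bay yew iris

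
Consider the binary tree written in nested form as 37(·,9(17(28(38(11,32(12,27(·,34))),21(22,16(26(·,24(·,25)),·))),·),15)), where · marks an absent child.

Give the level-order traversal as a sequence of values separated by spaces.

37 9 17 15 28 38 21 11 32 22 16 12 27 26 34 24 25

Level-order visits nodes level by level from the root, left to right within each level.
Level 0: 37
Level 1: 9
Level 2: 17, 15
Level 3: 28
Level 4: 38, 21
Level 5: 11, 32, 22, 16
Level 6: 12, 27, 26
Level 7: 34, 24
Level 8: 25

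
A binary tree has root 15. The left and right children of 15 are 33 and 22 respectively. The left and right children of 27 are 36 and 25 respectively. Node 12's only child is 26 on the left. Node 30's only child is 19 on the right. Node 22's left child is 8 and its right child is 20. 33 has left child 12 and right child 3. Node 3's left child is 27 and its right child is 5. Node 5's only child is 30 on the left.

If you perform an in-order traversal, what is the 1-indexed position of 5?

10

In-order visits the left subtree, then the node, then the right subtree.
At 15: go left to 33.
  At 33: go left to 12.
    At 12: go left to 26.
      26 is a leaf — visit 26.
    Visit 12.
    At 12: no right child.
  Visit 33.
  At 33: go right to 3.
    At 3: go left to 27.
      At 27: go left to 36.
        36 is a leaf — visit 36.
      Visit 27.
      At 27: go right to 25.
        25 is a leaf — visit 25.
    Visit 3.
    At 3: go right to 5.
      At 5: go left to 30.
        At 30: no left child.
        Visit 30.
        At 30: go right to 19.
          19 is a leaf — visit 19.
      Visit 5.
      At 5: no right child.
Visit 15.
At 15: go right to 22.
  At 22: go left to 8.
    8 is a leaf — visit 8.
  Visit 22.
  At 22: go right to 20.
    20 is a leaf — visit 20.
Full in-order sequence: 26, 12, 33, 36, 27, 25, 3, 30, 19, 5, 15, 8, 22, 20.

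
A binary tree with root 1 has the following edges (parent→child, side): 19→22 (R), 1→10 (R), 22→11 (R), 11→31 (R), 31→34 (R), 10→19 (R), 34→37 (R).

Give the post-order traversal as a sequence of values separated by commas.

37, 34, 31, 11, 22, 19, 10, 1

Post-order visits the left subtree, then the right subtree, then the node.
At 1: no left child.
At 1: go right to 10.
  At 10: no left child.
  At 10: go right to 19.
    At 19: no left child.
    At 19: go right to 22.
      At 22: no left child.
      At 22: go right to 11.
        At 11: no left child.
        At 11: go right to 31.
          At 31: no left child.
          At 31: go right to 34.
            At 34: no left child.
            At 34: go right to 37.
              37 is a leaf — visit 37.
            Visit 34.
          Visit 31.
        Visit 11.
      Visit 22.
    Visit 19.
  Visit 10.
Visit 1.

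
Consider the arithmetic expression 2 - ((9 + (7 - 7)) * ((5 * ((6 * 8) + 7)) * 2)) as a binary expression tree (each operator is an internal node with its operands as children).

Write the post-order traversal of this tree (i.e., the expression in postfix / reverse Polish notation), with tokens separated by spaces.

2 9 7 7 - + 5 6 8 * 7 + * 2 * * -

Post-order on an expression tree gives postfix notation: for each operator, emit left operand, right operand, then the operator.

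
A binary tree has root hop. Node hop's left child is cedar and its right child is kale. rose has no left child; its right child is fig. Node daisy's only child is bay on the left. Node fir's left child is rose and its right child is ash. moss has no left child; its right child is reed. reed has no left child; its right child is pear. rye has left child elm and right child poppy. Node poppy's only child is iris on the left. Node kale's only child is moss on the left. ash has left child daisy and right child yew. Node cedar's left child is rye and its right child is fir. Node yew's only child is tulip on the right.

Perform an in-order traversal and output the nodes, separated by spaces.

elm rye iris poppy cedar rose fig fir bay daisy ash yew tulip hop moss reed pear kale

In-order visits the left subtree, then the node, then the right subtree.
At hop: go left to cedar.
  At cedar: go left to rye.
    At rye: go left to elm.
      elm is a leaf — visit elm.
    Visit rye.
    At rye: go right to poppy.
      At poppy: go left to iris.
        iris is a leaf — visit iris.
      Visit poppy.
      At poppy: no right child.
  Visit cedar.
  At cedar: go right to fir.
    At fir: go left to rose.
      At rose: no left child.
      Visit rose.
      At rose: go right to fig.
        fig is a leaf — visit fig.
    Visit fir.
    At fir: go right to ash.
      At ash: go left to daisy.
        At daisy: go left to bay.
          bay is a leaf — visit bay.
        Visit daisy.
        At daisy: no right child.
      Visit ash.
      At ash: go right to yew.
        At yew: no left child.
        Visit yew.
        At yew: go right to tulip.
          tulip is a leaf — visit tulip.
Visit hop.
At hop: go right to kale.
  At kale: go left to moss.
    At moss: no left child.
    Visit moss.
    At moss: go right to reed.
      At reed: no left child.
      Visit reed.
      At reed: go right to pear.
        pear is a leaf — visit pear.
  Visit kale.
  At kale: no right child.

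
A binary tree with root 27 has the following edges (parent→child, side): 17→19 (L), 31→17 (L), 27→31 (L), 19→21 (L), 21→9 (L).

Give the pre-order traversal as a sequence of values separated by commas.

Pre-order visits the node, then its left subtree, then its right subtree.
Visit 27.
At 27: go left to 31.
  Visit 31.
  At 31: go left to 17.
    Visit 17.
    At 17: go left to 19.
      Visit 19.
      At 19: go left to 21.
        Visit 21.
        At 21: go left to 9.
          9 is a leaf — visit 9.
        At 21: no right child.
      At 19: no right child.
    At 17: no right child.
  At 31: no right child.
At 27: no right child.

27, 31, 17, 19, 21, 9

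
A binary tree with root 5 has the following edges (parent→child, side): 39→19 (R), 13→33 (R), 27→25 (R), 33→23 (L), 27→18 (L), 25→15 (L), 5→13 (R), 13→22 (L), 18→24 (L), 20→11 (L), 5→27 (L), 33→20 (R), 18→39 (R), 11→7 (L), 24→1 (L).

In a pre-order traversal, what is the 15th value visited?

11

Pre-order visits the node, then its left subtree, then its right subtree.
Visit 5.
At 5: go left to 27.
  Visit 27.
  At 27: go left to 18.
    Visit 18.
    At 18: go left to 24.
      Visit 24.
      At 24: go left to 1.
        1 is a leaf — visit 1.
      At 24: no right child.
    At 18: go right to 39.
      Visit 39.
      At 39: no left child.
      At 39: go right to 19.
        19 is a leaf — visit 19.
  At 27: go right to 25.
    Visit 25.
    At 25: go left to 15.
      15 is a leaf — visit 15.
    At 25: no right child.
At 5: go right to 13.
  Visit 13.
  At 13: go left to 22.
    22 is a leaf — visit 22.
  At 13: go right to 33.
    Visit 33.
    At 33: go left to 23.
      23 is a leaf — visit 23.
    At 33: go right to 20.
      Visit 20.
      At 20: go left to 11.
        Visit 11.
        At 11: go left to 7.
          7 is a leaf — visit 7.
        At 11: no right child.
      At 20: no right child.
Full pre-order sequence: 5, 27, 18, 24, 1, 39, 19, 25, 15, 13, 22, 33, 23, 20, 11, 7.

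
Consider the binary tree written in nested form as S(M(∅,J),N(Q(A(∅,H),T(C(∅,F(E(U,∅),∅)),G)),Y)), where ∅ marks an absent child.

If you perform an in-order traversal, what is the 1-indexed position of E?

In-order visits the left subtree, then the node, then the right subtree.
At S: go left to M.
  At M: no left child.
  Visit M.
  At M: go right to J.
    J is a leaf — visit J.
Visit S.
At S: go right to N.
  At N: go left to Q.
    At Q: go left to A.
      At A: no left child.
      Visit A.
      At A: go right to H.
        H is a leaf — visit H.
    Visit Q.
    At Q: go right to T.
      At T: go left to C.
        At C: no left child.
        Visit C.
        At C: go right to F.
          At F: go left to E.
            At E: go left to U.
              U is a leaf — visit U.
            Visit E.
            At E: no right child.
          Visit F.
          At F: no right child.
      Visit T.
      At T: go right to G.
        G is a leaf — visit G.
  Visit N.
  At N: go right to Y.
    Y is a leaf — visit Y.
Full in-order sequence: M, J, S, A, H, Q, C, U, E, F, T, G, N, Y.

9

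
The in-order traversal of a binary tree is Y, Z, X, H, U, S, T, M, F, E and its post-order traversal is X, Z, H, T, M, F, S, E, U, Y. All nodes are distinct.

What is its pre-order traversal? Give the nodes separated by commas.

The last element of post-order is the root; it splits in-order into left and right subtrees.
Root Y: left subtree has 0 nodes { }, right has 9 {Z, X, H, U, S, T, M, F, E}.
  Root U: left subtree has 3 nodes {Z, X, H}, right has 5 {S, T, M, F, E}.
    Root H: left subtree has 2 nodes {Z, X}, right has 0 { }.
      Root Z: left subtree has 0 nodes { }, right has 1 {X}.
    Root E: left subtree has 4 nodes {S, T, M, F}, right has 0 { }.
      Root S: left subtree has 0 nodes { }, right has 3 {T, M, F}.
        Root F: left subtree has 2 nodes {T, M}, right has 0 { }.
          Root M: left subtree has 1 node {T}, right has 0 { }.

Y, U, H, Z, X, E, S, F, M, T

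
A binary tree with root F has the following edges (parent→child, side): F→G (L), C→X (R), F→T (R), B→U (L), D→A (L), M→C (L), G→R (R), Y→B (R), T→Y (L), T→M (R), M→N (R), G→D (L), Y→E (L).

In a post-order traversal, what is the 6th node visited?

Post-order visits the left subtree, then the right subtree, then the node.
At F: go left to G.
  At G: go left to D.
    At D: go left to A.
      A is a leaf — visit A.
    At D: no right child.
    Visit D.
  At G: go right to R.
    R is a leaf — visit R.
  Visit G.
At F: go right to T.
  At T: go left to Y.
    At Y: go left to E.
      E is a leaf — visit E.
    At Y: go right to B.
      At B: go left to U.
        U is a leaf — visit U.
      At B: no right child.
      Visit B.
    Visit Y.
  At T: go right to M.
    At M: go left to C.
      At C: no left child.
      At C: go right to X.
        X is a leaf — visit X.
      Visit C.
    At M: go right to N.
      N is a leaf — visit N.
    Visit M.
  Visit T.
Visit F.
Full post-order sequence: A, D, R, G, E, U, B, Y, X, C, N, M, T, F.

U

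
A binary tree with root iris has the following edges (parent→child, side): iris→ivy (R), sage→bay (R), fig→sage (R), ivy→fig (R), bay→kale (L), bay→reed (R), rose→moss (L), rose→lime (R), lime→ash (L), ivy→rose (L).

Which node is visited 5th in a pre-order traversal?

lime

Pre-order visits the node, then its left subtree, then its right subtree.
Visit iris.
At iris: no left child.
At iris: go right to ivy.
  Visit ivy.
  At ivy: go left to rose.
    Visit rose.
    At rose: go left to moss.
      moss is a leaf — visit moss.
    At rose: go right to lime.
      Visit lime.
      At lime: go left to ash.
        ash is a leaf — visit ash.
      At lime: no right child.
  At ivy: go right to fig.
    Visit fig.
    At fig: no left child.
    At fig: go right to sage.
      Visit sage.
      At sage: no left child.
      At sage: go right to bay.
        Visit bay.
        At bay: go left to kale.
          kale is a leaf — visit kale.
        At bay: go right to reed.
          reed is a leaf — visit reed.
Full pre-order sequence: iris, ivy, rose, moss, lime, ash, fig, sage, bay, kale, reed.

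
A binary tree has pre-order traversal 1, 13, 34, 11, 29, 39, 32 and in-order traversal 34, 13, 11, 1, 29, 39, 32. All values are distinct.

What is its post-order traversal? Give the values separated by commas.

The first element of pre-order is the root; it splits in-order into left and right subtrees.
Root 1: left subtree has 3 nodes {34, 13, 11}, right has 3 {29, 39, 32}.
  Root 13: left subtree has 1 node {34}, right has 1 {11}.
  Root 29: left subtree has 0 nodes { }, right has 2 {39, 32}.
    Root 39: left subtree has 0 nodes { }, right has 1 {32}.

34, 11, 13, 32, 39, 29, 1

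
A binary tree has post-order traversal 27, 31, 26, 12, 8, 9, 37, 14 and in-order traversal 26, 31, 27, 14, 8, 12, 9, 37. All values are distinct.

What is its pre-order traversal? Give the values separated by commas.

14, 26, 31, 27, 37, 9, 8, 12

The last element of post-order is the root; it splits in-order into left and right subtrees.
Root 14: left subtree has 3 nodes {26, 31, 27}, right has 4 {8, 12, 9, 37}.
  Root 26: left subtree has 0 nodes { }, right has 2 {31, 27}.
    Root 31: left subtree has 0 nodes { }, right has 1 {27}.
  Root 37: left subtree has 3 nodes {8, 12, 9}, right has 0 { }.
    Root 9: left subtree has 2 nodes {8, 12}, right has 0 { }.
      Root 8: left subtree has 0 nodes { }, right has 1 {12}.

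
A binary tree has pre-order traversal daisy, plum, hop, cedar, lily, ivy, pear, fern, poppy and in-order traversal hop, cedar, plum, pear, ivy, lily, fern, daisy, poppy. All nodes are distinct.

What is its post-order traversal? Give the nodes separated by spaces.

cedar hop pear ivy fern lily plum poppy daisy

The first element of pre-order is the root; it splits in-order into left and right subtrees.
Root daisy: left subtree has 7 nodes {hop, cedar, plum, pear, ivy, lily, fern}, right has 1 {poppy}.
  Root plum: left subtree has 2 nodes {hop, cedar}, right has 4 {pear, ivy, lily, fern}.
    Root hop: left subtree has 0 nodes { }, right has 1 {cedar}.
    Root lily: left subtree has 2 nodes {pear, ivy}, right has 1 {fern}.
      Root ivy: left subtree has 1 node {pear}, right has 0 { }.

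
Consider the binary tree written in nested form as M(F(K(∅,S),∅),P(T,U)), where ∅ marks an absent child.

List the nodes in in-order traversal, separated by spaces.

In-order visits the left subtree, then the node, then the right subtree.
At M: go left to F.
  At F: go left to K.
    At K: no left child.
    Visit K.
    At K: go right to S.
      S is a leaf — visit S.
  Visit F.
  At F: no right child.
Visit M.
At M: go right to P.
  At P: go left to T.
    T is a leaf — visit T.
  Visit P.
  At P: go right to U.
    U is a leaf — visit U.

K S F M T P U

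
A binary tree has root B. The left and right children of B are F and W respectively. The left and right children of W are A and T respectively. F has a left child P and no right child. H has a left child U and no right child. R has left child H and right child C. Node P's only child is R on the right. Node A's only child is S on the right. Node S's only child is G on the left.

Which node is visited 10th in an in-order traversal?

S

In-order visits the left subtree, then the node, then the right subtree.
At B: go left to F.
  At F: go left to P.
    At P: no left child.
    Visit P.
    At P: go right to R.
      At R: go left to H.
        At H: go left to U.
          U is a leaf — visit U.
        Visit H.
        At H: no right child.
      Visit R.
      At R: go right to C.
        C is a leaf — visit C.
  Visit F.
  At F: no right child.
Visit B.
At B: go right to W.
  At W: go left to A.
    At A: no left child.
    Visit A.
    At A: go right to S.
      At S: go left to G.
        G is a leaf — visit G.
      Visit S.
      At S: no right child.
  Visit W.
  At W: go right to T.
    T is a leaf — visit T.
Full in-order sequence: P, U, H, R, C, F, B, A, G, S, W, T.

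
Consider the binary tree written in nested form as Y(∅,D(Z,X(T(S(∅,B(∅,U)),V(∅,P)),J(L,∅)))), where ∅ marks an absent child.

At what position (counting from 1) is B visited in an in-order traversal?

In-order visits the left subtree, then the node, then the right subtree.
At Y: no left child.
Visit Y.
At Y: go right to D.
  At D: go left to Z.
    Z is a leaf — visit Z.
  Visit D.
  At D: go right to X.
    At X: go left to T.
      At T: go left to S.
        At S: no left child.
        Visit S.
        At S: go right to B.
          At B: no left child.
          Visit B.
          At B: go right to U.
            U is a leaf — visit U.
      Visit T.
      At T: go right to V.
        At V: no left child.
        Visit V.
        At V: go right to P.
          P is a leaf — visit P.
    Visit X.
    At X: go right to J.
      At J: go left to L.
        L is a leaf — visit L.
      Visit J.
      At J: no right child.
Full in-order sequence: Y, Z, D, S, B, U, T, V, P, X, L, J.

5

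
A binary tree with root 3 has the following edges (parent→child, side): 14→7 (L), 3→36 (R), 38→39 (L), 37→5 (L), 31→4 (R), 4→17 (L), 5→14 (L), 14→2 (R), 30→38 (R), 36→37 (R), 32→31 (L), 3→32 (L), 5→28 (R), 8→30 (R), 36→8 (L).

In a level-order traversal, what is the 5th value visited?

Level-order visits nodes level by level from the root, left to right within each level.
Level 0: 3
Level 1: 32, 36
Level 2: 31, 8, 37
Level 3: 4, 30, 5
Level 4: 17, 38, 14, 28
Level 5: 39, 7, 2
Full level-order sequence: 3, 32, 36, 31, 8, 37, 4, 30, 5, 17, 38, 14, 28, 39, 7, 2.

8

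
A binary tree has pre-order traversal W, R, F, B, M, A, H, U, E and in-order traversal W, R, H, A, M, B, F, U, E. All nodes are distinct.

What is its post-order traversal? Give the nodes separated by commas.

The first element of pre-order is the root; it splits in-order into left and right subtrees.
Root W: left subtree has 0 nodes { }, right has 8 {R, H, A, M, B, F, U, E}.
  Root R: left subtree has 0 nodes { }, right has 7 {H, A, M, B, F, U, E}.
    Root F: left subtree has 4 nodes {H, A, M, B}, right has 2 {U, E}.
      Root B: left subtree has 3 nodes {H, A, M}, right has 0 { }.
        Root M: left subtree has 2 nodes {H, A}, right has 0 { }.
          Root A: left subtree has 1 node {H}, right has 0 { }.
      Root U: left subtree has 0 nodes { }, right has 1 {E}.

H, A, M, B, E, U, F, R, W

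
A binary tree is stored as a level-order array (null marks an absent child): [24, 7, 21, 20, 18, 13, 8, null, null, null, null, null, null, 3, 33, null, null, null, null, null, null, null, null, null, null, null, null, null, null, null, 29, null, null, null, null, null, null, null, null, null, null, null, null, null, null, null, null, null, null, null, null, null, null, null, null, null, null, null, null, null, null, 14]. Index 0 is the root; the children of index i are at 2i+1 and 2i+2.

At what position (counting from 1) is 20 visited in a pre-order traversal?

Pre-order visits the node, then its left subtree, then its right subtree.
Visit 24.
At 24: go left to 7.
  Visit 7.
  At 7: go left to 20.
    20 is a leaf — visit 20.
  At 7: go right to 18.
    18 is a leaf — visit 18.
At 24: go right to 21.
  Visit 21.
  At 21: go left to 13.
    13 is a leaf — visit 13.
  At 21: go right to 8.
    Visit 8.
    At 8: go left to 3.
      3 is a leaf — visit 3.
    At 8: go right to 33.
      Visit 33.
      At 33: no left child.
      At 33: go right to 29.
        Visit 29.
        At 29: go left to 14.
          14 is a leaf — visit 14.
        At 29: no right child.
Full pre-order sequence: 24, 7, 20, 18, 21, 13, 8, 3, 33, 29, 14.

3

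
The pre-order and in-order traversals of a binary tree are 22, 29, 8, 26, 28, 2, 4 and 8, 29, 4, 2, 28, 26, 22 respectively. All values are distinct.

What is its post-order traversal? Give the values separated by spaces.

8 4 2 28 26 29 22

The first element of pre-order is the root; it splits in-order into left and right subtrees.
Root 22: left subtree has 6 nodes {8, 29, 4, 2, 28, 26}, right has 0 { }.
  Root 29: left subtree has 1 node {8}, right has 4 {4, 2, 28, 26}.
    Root 26: left subtree has 3 nodes {4, 2, 28}, right has 0 { }.
      Root 28: left subtree has 2 nodes {4, 2}, right has 0 { }.
        Root 2: left subtree has 1 node {4}, right has 0 { }.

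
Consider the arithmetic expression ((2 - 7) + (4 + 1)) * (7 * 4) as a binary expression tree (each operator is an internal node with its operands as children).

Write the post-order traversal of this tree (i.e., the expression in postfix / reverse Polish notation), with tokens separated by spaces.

Post-order on an expression tree gives postfix notation: for each operator, emit left operand, right operand, then the operator.

2 7 - 4 1 + + 7 4 * *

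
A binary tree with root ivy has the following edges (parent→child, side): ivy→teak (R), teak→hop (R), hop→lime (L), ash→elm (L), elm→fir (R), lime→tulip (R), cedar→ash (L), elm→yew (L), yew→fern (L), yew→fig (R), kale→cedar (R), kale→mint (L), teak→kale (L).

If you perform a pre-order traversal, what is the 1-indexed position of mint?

4

Pre-order visits the node, then its left subtree, then its right subtree.
Visit ivy.
At ivy: no left child.
At ivy: go right to teak.
  Visit teak.
  At teak: go left to kale.
    Visit kale.
    At kale: go left to mint.
      mint is a leaf — visit mint.
    At kale: go right to cedar.
      Visit cedar.
      At cedar: go left to ash.
        Visit ash.
        At ash: go left to elm.
          Visit elm.
          At elm: go left to yew.
            Visit yew.
            At yew: go left to fern.
              fern is a leaf — visit fern.
            At yew: go right to fig.
              fig is a leaf — visit fig.
          At elm: go right to fir.
            fir is a leaf — visit fir.
        At ash: no right child.
      At cedar: no right child.
  At teak: go right to hop.
    Visit hop.
    At hop: go left to lime.
      Visit lime.
      At lime: no left child.
      At lime: go right to tulip.
        tulip is a leaf — visit tulip.
    At hop: no right child.
Full pre-order sequence: ivy, teak, kale, mint, cedar, ash, elm, yew, fern, fig, fir, hop, lime, tulip.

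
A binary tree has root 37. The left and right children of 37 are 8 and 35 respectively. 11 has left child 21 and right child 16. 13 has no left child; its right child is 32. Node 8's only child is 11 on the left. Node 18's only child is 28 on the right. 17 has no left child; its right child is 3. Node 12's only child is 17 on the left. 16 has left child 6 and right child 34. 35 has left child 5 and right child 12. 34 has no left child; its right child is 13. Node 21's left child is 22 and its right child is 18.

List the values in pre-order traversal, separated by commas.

37, 8, 11, 21, 22, 18, 28, 16, 6, 34, 13, 32, 35, 5, 12, 17, 3

Pre-order visits the node, then its left subtree, then its right subtree.
Visit 37.
At 37: go left to 8.
  Visit 8.
  At 8: go left to 11.
    Visit 11.
    At 11: go left to 21.
      Visit 21.
      At 21: go left to 22.
        22 is a leaf — visit 22.
      At 21: go right to 18.
        Visit 18.
        At 18: no left child.
        At 18: go right to 28.
          28 is a leaf — visit 28.
    At 11: go right to 16.
      Visit 16.
      At 16: go left to 6.
        6 is a leaf — visit 6.
      At 16: go right to 34.
        Visit 34.
        At 34: no left child.
        At 34: go right to 13.
          Visit 13.
          At 13: no left child.
          At 13: go right to 32.
            32 is a leaf — visit 32.
  At 8: no right child.
At 37: go right to 35.
  Visit 35.
  At 35: go left to 5.
    5 is a leaf — visit 5.
  At 35: go right to 12.
    Visit 12.
    At 12: go left to 17.
      Visit 17.
      At 17: no left child.
      At 17: go right to 3.
        3 is a leaf — visit 3.
    At 12: no right child.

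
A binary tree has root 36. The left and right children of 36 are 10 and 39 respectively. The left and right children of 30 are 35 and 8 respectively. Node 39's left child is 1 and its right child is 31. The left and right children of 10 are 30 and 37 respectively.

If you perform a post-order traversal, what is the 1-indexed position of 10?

5

Post-order visits the left subtree, then the right subtree, then the node.
At 36: go left to 10.
  At 10: go left to 30.
    At 30: go left to 35.
      35 is a leaf — visit 35.
    At 30: go right to 8.
      8 is a leaf — visit 8.
    Visit 30.
  At 10: go right to 37.
    37 is a leaf — visit 37.
  Visit 10.
At 36: go right to 39.
  At 39: go left to 1.
    1 is a leaf — visit 1.
  At 39: go right to 31.
    31 is a leaf — visit 31.
  Visit 39.
Visit 36.
Full post-order sequence: 35, 8, 30, 37, 10, 1, 31, 39, 36.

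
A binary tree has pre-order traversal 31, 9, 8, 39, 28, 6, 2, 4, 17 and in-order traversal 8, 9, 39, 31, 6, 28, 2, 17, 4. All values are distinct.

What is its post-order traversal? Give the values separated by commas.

The first element of pre-order is the root; it splits in-order into left and right subtrees.
Root 31: left subtree has 3 nodes {8, 9, 39}, right has 5 {6, 28, 2, 17, 4}.
  Root 9: left subtree has 1 node {8}, right has 1 {39}.
  Root 28: left subtree has 1 node {6}, right has 3 {2, 17, 4}.
    Root 2: left subtree has 0 nodes { }, right has 2 {17, 4}.
      Root 4: left subtree has 1 node {17}, right has 0 { }.

8, 39, 9, 6, 17, 4, 2, 28, 31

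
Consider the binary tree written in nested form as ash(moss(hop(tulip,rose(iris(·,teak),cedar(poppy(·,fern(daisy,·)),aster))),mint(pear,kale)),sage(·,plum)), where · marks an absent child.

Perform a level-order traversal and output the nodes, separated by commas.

Level-order visits nodes level by level from the root, left to right within each level.
Level 0: ash
Level 1: moss, sage
Level 2: hop, mint, plum
Level 3: tulip, rose, pear, kale
Level 4: iris, cedar
Level 5: teak, poppy, aster
Level 6: fern
Level 7: daisy

ash, moss, sage, hop, mint, plum, tulip, rose, pear, kale, iris, cedar, teak, poppy, aster, fern, daisy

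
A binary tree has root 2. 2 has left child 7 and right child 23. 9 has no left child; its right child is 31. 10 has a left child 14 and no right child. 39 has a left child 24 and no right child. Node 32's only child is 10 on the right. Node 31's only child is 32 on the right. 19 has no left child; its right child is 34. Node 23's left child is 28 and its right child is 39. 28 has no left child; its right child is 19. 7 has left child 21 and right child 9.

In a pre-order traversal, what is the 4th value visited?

9

Pre-order visits the node, then its left subtree, then its right subtree.
Visit 2.
At 2: go left to 7.
  Visit 7.
  At 7: go left to 21.
    21 is a leaf — visit 21.
  At 7: go right to 9.
    Visit 9.
    At 9: no left child.
    At 9: go right to 31.
      Visit 31.
      At 31: no left child.
      At 31: go right to 32.
        Visit 32.
        At 32: no left child.
        At 32: go right to 10.
          Visit 10.
          At 10: go left to 14.
            14 is a leaf — visit 14.
          At 10: no right child.
At 2: go right to 23.
  Visit 23.
  At 23: go left to 28.
    Visit 28.
    At 28: no left child.
    At 28: go right to 19.
      Visit 19.
      At 19: no left child.
      At 19: go right to 34.
        34 is a leaf — visit 34.
  At 23: go right to 39.
    Visit 39.
    At 39: go left to 24.
      24 is a leaf — visit 24.
    At 39: no right child.
Full pre-order sequence: 2, 7, 21, 9, 31, 32, 10, 14, 23, 28, 19, 34, 39, 24.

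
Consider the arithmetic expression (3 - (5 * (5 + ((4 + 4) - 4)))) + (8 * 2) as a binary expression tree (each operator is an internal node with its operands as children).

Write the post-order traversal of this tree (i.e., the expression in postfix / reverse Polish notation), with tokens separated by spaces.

Post-order on an expression tree gives postfix notation: for each operator, emit left operand, right operand, then the operator.

3 5 5 4 4 + 4 - + * - 8 2 * +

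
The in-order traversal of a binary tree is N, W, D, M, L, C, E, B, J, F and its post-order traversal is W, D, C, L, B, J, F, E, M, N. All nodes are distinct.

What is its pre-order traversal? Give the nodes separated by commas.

The last element of post-order is the root; it splits in-order into left and right subtrees.
Root N: left subtree has 0 nodes { }, right has 9 {W, D, M, L, C, E, B, J, F}.
  Root M: left subtree has 2 nodes {W, D}, right has 6 {L, C, E, B, J, F}.
    Root D: left subtree has 1 node {W}, right has 0 { }.
    Root E: left subtree has 2 nodes {L, C}, right has 3 {B, J, F}.
      Root L: left subtree has 0 nodes { }, right has 1 {C}.
      Root F: left subtree has 2 nodes {B, J}, right has 0 { }.
        Root J: left subtree has 1 node {B}, right has 0 { }.

N, M, D, W, E, L, C, F, J, B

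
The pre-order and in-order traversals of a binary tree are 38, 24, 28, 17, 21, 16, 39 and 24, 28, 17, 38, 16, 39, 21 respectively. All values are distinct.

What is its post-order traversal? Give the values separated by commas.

17, 28, 24, 39, 16, 21, 38

The first element of pre-order is the root; it splits in-order into left and right subtrees.
Root 38: left subtree has 3 nodes {24, 28, 17}, right has 3 {16, 39, 21}.
  Root 24: left subtree has 0 nodes { }, right has 2 {28, 17}.
    Root 28: left subtree has 0 nodes { }, right has 1 {17}.
  Root 21: left subtree has 2 nodes {16, 39}, right has 0 { }.
    Root 16: left subtree has 0 nodes { }, right has 1 {39}.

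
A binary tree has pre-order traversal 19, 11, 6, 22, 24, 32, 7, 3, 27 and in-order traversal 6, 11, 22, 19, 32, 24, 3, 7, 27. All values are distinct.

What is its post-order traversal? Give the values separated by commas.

The first element of pre-order is the root; it splits in-order into left and right subtrees.
Root 19: left subtree has 3 nodes {6, 11, 22}, right has 5 {32, 24, 3, 7, 27}.
  Root 11: left subtree has 1 node {6}, right has 1 {22}.
  Root 24: left subtree has 1 node {32}, right has 3 {3, 7, 27}.
    Root 7: left subtree has 1 node {3}, right has 1 {27}.

6, 22, 11, 32, 3, 27, 7, 24, 19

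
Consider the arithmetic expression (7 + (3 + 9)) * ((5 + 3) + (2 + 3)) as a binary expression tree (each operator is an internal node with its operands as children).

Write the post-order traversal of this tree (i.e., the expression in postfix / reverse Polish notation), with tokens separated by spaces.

7 3 9 + + 5 3 + 2 3 + + *

Post-order on an expression tree gives postfix notation: for each operator, emit left operand, right operand, then the operator.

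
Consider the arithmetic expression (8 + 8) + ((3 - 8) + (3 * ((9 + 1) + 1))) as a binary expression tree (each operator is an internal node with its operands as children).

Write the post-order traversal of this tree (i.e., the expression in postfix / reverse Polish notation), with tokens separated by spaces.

Post-order on an expression tree gives postfix notation: for each operator, emit left operand, right operand, then the operator.

8 8 + 3 8 - 3 9 1 + 1 + * + +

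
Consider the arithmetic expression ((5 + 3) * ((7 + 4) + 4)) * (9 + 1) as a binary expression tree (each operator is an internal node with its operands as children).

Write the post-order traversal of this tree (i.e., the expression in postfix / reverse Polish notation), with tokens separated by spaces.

Post-order on an expression tree gives postfix notation: for each operator, emit left operand, right operand, then the operator.

5 3 + 7 4 + 4 + * 9 1 + *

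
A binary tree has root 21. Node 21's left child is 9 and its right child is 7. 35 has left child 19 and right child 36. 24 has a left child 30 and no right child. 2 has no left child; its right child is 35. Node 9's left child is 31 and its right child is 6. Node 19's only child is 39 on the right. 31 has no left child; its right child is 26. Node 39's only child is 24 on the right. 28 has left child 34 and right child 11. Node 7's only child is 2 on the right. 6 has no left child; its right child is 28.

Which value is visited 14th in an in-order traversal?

24

In-order visits the left subtree, then the node, then the right subtree.
At 21: go left to 9.
  At 9: go left to 31.
    At 31: no left child.
    Visit 31.
    At 31: go right to 26.
      26 is a leaf — visit 26.
  Visit 9.
  At 9: go right to 6.
    At 6: no left child.
    Visit 6.
    At 6: go right to 28.
      At 28: go left to 34.
        34 is a leaf — visit 34.
      Visit 28.
      At 28: go right to 11.
        11 is a leaf — visit 11.
Visit 21.
At 21: go right to 7.
  At 7: no left child.
  Visit 7.
  At 7: go right to 2.
    At 2: no left child.
    Visit 2.
    At 2: go right to 35.
      At 35: go left to 19.
        At 19: no left child.
        Visit 19.
        At 19: go right to 39.
          At 39: no left child.
          Visit 39.
          At 39: go right to 24.
            At 24: go left to 30.
              30 is a leaf — visit 30.
            Visit 24.
            At 24: no right child.
      Visit 35.
      At 35: go right to 36.
        36 is a leaf — visit 36.
Full in-order sequence: 31, 26, 9, 6, 34, 28, 11, 21, 7, 2, 19, 39, 30, 24, 35, 36.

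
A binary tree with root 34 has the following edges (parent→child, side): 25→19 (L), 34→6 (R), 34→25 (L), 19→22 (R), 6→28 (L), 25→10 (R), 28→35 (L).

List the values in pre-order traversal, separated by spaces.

Pre-order visits the node, then its left subtree, then its right subtree.
Visit 34.
At 34: go left to 25.
  Visit 25.
  At 25: go left to 19.
    Visit 19.
    At 19: no left child.
    At 19: go right to 22.
      22 is a leaf — visit 22.
  At 25: go right to 10.
    10 is a leaf — visit 10.
At 34: go right to 6.
  Visit 6.
  At 6: go left to 28.
    Visit 28.
    At 28: go left to 35.
      35 is a leaf — visit 35.
    At 28: no right child.
  At 6: no right child.

34 25 19 22 10 6 28 35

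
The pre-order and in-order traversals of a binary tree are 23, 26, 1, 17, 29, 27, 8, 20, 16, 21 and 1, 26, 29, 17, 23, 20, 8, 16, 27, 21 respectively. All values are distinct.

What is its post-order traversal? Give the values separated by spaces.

The first element of pre-order is the root; it splits in-order into left and right subtrees.
Root 23: left subtree has 4 nodes {1, 26, 29, 17}, right has 5 {20, 8, 16, 27, 21}.
  Root 26: left subtree has 1 node {1}, right has 2 {29, 17}.
    Root 17: left subtree has 1 node {29}, right has 0 { }.
  Root 27: left subtree has 3 nodes {20, 8, 16}, right has 1 {21}.
    Root 8: left subtree has 1 node {20}, right has 1 {16}.

1 29 17 26 20 16 8 21 27 23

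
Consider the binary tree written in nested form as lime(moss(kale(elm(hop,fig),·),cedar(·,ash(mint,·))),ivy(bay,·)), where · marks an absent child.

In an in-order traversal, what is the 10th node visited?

bay

In-order visits the left subtree, then the node, then the right subtree.
At lime: go left to moss.
  At moss: go left to kale.
    At kale: go left to elm.
      At elm: go left to hop.
        hop is a leaf — visit hop.
      Visit elm.
      At elm: go right to fig.
        fig is a leaf — visit fig.
    Visit kale.
    At kale: no right child.
  Visit moss.
  At moss: go right to cedar.
    At cedar: no left child.
    Visit cedar.
    At cedar: go right to ash.
      At ash: go left to mint.
        mint is a leaf — visit mint.
      Visit ash.
      At ash: no right child.
Visit lime.
At lime: go right to ivy.
  At ivy: go left to bay.
    bay is a leaf — visit bay.
  Visit ivy.
  At ivy: no right child.
Full in-order sequence: hop, elm, fig, kale, moss, cedar, mint, ash, lime, bay, ivy.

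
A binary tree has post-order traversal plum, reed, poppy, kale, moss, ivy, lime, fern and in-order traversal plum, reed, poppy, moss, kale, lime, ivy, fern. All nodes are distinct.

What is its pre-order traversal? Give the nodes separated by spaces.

fern lime moss poppy reed plum kale ivy

The last element of post-order is the root; it splits in-order into left and right subtrees.
Root fern: left subtree has 7 nodes {plum, reed, poppy, moss, kale, lime, ivy}, right has 0 { }.
  Root lime: left subtree has 5 nodes {plum, reed, poppy, moss, kale}, right has 1 {ivy}.
    Root moss: left subtree has 3 nodes {plum, reed, poppy}, right has 1 {kale}.
      Root poppy: left subtree has 2 nodes {plum, reed}, right has 0 { }.
        Root reed: left subtree has 1 node {plum}, right has 0 { }.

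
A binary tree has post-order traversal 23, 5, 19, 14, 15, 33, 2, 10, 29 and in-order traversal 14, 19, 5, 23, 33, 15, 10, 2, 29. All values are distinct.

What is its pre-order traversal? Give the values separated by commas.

The last element of post-order is the root; it splits in-order into left and right subtrees.
Root 29: left subtree has 8 nodes {14, 19, 5, 23, 33, 15, 10, 2}, right has 0 { }.
  Root 10: left subtree has 6 nodes {14, 19, 5, 23, 33, 15}, right has 1 {2}.
    Root 33: left subtree has 4 nodes {14, 19, 5, 23}, right has 1 {15}.
      Root 14: left subtree has 0 nodes { }, right has 3 {19, 5, 23}.
        Root 19: left subtree has 0 nodes { }, right has 2 {5, 23}.
          Root 5: left subtree has 0 nodes { }, right has 1 {23}.

29, 10, 33, 14, 19, 5, 23, 15, 2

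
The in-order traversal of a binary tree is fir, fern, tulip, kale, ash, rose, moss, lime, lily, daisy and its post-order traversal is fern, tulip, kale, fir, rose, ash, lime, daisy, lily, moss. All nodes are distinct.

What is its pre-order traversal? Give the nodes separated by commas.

The last element of post-order is the root; it splits in-order into left and right subtrees.
Root moss: left subtree has 6 nodes {fir, fern, tulip, kale, ash, rose}, right has 3 {lime, lily, daisy}.
  Root ash: left subtree has 4 nodes {fir, fern, tulip, kale}, right has 1 {rose}.
    Root fir: left subtree has 0 nodes { }, right has 3 {fern, tulip, kale}.
      Root kale: left subtree has 2 nodes {fern, tulip}, right has 0 { }.
        Root tulip: left subtree has 1 node {fern}, right has 0 { }.
  Root lily: left subtree has 1 node {lime}, right has 1 {daisy}.

moss, ash, fir, kale, tulip, fern, rose, lily, lime, daisy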